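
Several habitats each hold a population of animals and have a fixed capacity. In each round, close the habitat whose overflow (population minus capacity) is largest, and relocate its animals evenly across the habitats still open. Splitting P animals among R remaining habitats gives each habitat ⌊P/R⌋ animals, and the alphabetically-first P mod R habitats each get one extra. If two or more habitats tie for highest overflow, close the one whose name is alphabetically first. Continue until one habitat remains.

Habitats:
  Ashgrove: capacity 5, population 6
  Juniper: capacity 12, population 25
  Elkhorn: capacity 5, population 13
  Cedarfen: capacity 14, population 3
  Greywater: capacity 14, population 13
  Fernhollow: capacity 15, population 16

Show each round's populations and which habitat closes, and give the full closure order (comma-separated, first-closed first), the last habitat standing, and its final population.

Round 1: Ashgrove=6 Cedarfen=3 Elkhorn=13 Fernhollow=16 Greywater=13 Juniper=25 → close Juniper (overflow 13)
  25÷5 = 5 each, +1 to first 0
Round 2: Ashgrove=11 Cedarfen=8 Elkhorn=18 Fernhollow=21 Greywater=18 → close Elkhorn (overflow 13)
  18÷4 = 4 each, +1 to first 2
Round 3: Ashgrove=16 Cedarfen=13 Fernhollow=25 Greywater=22 → close Ashgrove (overflow 11)
  16÷3 = 5 each, +1 to first 1
Round 4: Cedarfen=19 Fernhollow=30 Greywater=27 → close Fernhollow (overflow 15)
  30÷2 = 15 each, +1 to first 0
Round 5: Cedarfen=34 Greywater=42 → close Greywater (overflow 28)
  42÷1 = 42 each, +1 to first 0

Closure order: Juniper, Elkhorn, Ashgrove, Fernhollow, Greywater
Last habitat: Cedarfen with 76 animals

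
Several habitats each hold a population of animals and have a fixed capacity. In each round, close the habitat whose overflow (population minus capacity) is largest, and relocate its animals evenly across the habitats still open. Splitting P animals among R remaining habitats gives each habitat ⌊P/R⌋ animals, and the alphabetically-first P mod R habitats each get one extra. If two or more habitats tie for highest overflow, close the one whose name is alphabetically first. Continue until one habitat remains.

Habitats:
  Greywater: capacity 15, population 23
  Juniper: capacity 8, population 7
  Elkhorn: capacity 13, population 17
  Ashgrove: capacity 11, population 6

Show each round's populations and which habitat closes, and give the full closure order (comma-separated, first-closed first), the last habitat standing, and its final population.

Closure order: Greywater, Elkhorn, Juniper
Last habitat: Ashgrove with 53 animals

Round 1: Ashgrove=6 Elkhorn=17 Greywater=23 Juniper=7 → close Greywater (overflow 8)
  23÷3 = 7 each, +1 to first 2
Round 2: Ashgrove=14 Elkhorn=25 Juniper=14 → close Elkhorn (overflow 12)
  25÷2 = 12 each, +1 to first 1
Round 3: Ashgrove=27 Juniper=26 → close Juniper (overflow 18)
  26÷1 = 26 each, +1 to first 0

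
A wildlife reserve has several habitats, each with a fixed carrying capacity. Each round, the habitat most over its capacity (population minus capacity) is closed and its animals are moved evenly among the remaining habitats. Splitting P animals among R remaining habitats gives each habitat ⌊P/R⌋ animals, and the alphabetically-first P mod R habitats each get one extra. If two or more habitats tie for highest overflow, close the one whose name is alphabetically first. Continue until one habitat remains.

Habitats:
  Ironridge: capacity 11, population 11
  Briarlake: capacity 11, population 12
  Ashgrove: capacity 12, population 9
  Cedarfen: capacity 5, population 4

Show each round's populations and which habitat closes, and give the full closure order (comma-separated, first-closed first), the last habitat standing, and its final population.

Round 1: Ashgrove=9 Briarlake=12 Cedarfen=4 Ironridge=11 → close Briarlake (overflow 1)
  12÷3 = 4 each, +1 to first 0
Round 2: Ashgrove=13 Cedarfen=8 Ironridge=15 → close Ironridge (overflow 4)
  15÷2 = 7 each, +1 to first 1
Round 3: Ashgrove=21 Cedarfen=15 → close Cedarfen (overflow 10)
  15÷1 = 15 each, +1 to first 0

Closure order: Briarlake, Ironridge, Cedarfen
Last habitat: Ashgrove with 36 animals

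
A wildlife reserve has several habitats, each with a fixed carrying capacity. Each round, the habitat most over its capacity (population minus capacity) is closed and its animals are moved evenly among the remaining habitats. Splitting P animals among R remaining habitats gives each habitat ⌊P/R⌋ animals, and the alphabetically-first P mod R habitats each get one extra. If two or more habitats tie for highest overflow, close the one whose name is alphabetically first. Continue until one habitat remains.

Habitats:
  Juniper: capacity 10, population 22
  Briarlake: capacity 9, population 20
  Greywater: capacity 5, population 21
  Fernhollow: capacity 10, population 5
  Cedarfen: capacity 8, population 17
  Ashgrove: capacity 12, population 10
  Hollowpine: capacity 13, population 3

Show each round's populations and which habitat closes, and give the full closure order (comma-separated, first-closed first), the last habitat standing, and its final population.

Closure order: Greywater, Briarlake, Juniper, Cedarfen, Ashgrove, Fernhollow
Last habitat: Hollowpine with 98 animals

Round 1: Ashgrove=10 Briarlake=20 Cedarfen=17 Fernhollow=5 Greywater=21 Hollowpine=3 Juniper=22 → close Greywater (overflow 16)
  21÷6 = 3 each, +1 to first 3
Round 2: Ashgrove=14 Briarlake=24 Cedarfen=21 Fernhollow=8 Hollowpine=6 Juniper=25 → close Briarlake (overflow 15)
  24÷5 = 4 each, +1 to first 4
Round 3: Ashgrove=19 Cedarfen=26 Fernhollow=13 Hollowpine=11 Juniper=29 → close Juniper (overflow 19)
  29÷4 = 7 each, +1 to first 1
Round 4: Ashgrove=27 Cedarfen=33 Fernhollow=20 Hollowpine=18 → close Cedarfen (overflow 25)
  33÷3 = 11 each, +1 to first 0
Round 5: Ashgrove=38 Fernhollow=31 Hollowpine=29 → close Ashgrove (overflow 26)
  38÷2 = 19 each, +1 to first 0
Round 6: Fernhollow=50 Hollowpine=48 → close Fernhollow (overflow 40)
  50÷1 = 50 each, +1 to first 0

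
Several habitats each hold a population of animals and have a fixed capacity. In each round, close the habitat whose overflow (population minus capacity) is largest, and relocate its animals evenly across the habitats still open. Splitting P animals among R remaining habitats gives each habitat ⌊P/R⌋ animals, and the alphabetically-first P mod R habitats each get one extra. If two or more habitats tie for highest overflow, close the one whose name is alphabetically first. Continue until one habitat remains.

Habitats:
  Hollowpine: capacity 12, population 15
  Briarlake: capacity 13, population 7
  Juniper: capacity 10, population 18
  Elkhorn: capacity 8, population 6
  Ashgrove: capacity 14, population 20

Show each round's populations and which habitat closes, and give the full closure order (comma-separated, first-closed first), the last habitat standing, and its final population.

Round 1: Ashgrove=20 Briarlake=7 Elkhorn=6 Hollowpine=15 Juniper=18 → close Juniper (overflow 8)
  18÷4 = 4 each, +1 to first 2
Round 2: Ashgrove=25 Briarlake=12 Elkhorn=10 Hollowpine=19 → close Ashgrove (overflow 11)
  25÷3 = 8 each, +1 to first 1
Round 3: Briarlake=21 Elkhorn=18 Hollowpine=27 → close Hollowpine (overflow 15)
  27÷2 = 13 each, +1 to first 1
Round 4: Briarlake=35 Elkhorn=31 → close Elkhorn (overflow 23)
  31÷1 = 31 each, +1 to first 0

Closure order: Juniper, Ashgrove, Hollowpine, Elkhorn
Last habitat: Briarlake with 66 animals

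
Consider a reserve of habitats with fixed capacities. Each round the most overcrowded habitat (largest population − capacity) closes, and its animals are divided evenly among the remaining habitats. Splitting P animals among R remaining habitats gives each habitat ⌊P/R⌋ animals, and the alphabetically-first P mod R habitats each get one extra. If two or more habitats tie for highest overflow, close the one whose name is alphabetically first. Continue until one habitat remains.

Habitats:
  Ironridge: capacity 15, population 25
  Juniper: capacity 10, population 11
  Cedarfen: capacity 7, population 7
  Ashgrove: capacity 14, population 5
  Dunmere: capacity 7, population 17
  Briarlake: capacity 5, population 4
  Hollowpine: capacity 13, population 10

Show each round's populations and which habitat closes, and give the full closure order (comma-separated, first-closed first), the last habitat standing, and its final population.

Round 1: Ashgrove=5 Briarlake=4 Cedarfen=7 Dunmere=17 Hollowpine=10 Ironridge=25 Juniper=11 → close Dunmere (overflow 10)
  17÷6 = 2 each, +1 to first 5
Round 2: Ashgrove=8 Briarlake=7 Cedarfen=10 Hollowpine=13 Ironridge=28 Juniper=13 → close Ironridge (overflow 13)
  28÷5 = 5 each, +1 to first 3
Round 3: Ashgrove=14 Briarlake=13 Cedarfen=16 Hollowpine=18 Juniper=18 → close Cedarfen (overflow 9)
  16÷4 = 4 each, +1 to first 0
Round 4: Ashgrove=18 Briarlake=17 Hollowpine=22 Juniper=22 → close Briarlake (overflow 12)
  17÷3 = 5 each, +1 to first 2
Round 5: Ashgrove=24 Hollowpine=28 Juniper=27 → close Juniper (overflow 17)
  27÷2 = 13 each, +1 to first 1
Round 6: Ashgrove=38 Hollowpine=41 → close Hollowpine (overflow 28)
  41÷1 = 41 each, +1 to first 0

Closure order: Dunmere, Ironridge, Cedarfen, Briarlake, Juniper, Hollowpine
Last habitat: Ashgrove with 79 animals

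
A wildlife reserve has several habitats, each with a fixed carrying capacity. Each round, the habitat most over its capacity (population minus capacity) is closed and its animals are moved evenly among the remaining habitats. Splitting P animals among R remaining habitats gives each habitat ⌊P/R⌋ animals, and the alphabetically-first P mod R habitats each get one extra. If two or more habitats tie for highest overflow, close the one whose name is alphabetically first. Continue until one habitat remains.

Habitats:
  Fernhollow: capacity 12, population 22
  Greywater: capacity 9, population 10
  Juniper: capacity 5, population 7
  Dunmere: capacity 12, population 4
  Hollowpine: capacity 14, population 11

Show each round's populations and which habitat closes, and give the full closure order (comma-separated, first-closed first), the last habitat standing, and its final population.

Closure order: Fernhollow, Greywater, Juniper, Hollowpine
Last habitat: Dunmere with 54 animals

Round 1: Dunmere=4 Fernhollow=22 Greywater=10 Hollowpine=11 Juniper=7 → close Fernhollow (overflow 10)
  22÷4 = 5 each, +1 to first 2
Round 2: Dunmere=10 Greywater=16 Hollowpine=16 Juniper=12 → close Greywater (overflow 7)
  16÷3 = 5 each, +1 to first 1
Round 3: Dunmere=16 Hollowpine=21 Juniper=17 → close Juniper (overflow 12)
  17÷2 = 8 each, +1 to first 1
Round 4: Dunmere=25 Hollowpine=29 → close Hollowpine (overflow 15)
  29÷1 = 29 each, +1 to first 0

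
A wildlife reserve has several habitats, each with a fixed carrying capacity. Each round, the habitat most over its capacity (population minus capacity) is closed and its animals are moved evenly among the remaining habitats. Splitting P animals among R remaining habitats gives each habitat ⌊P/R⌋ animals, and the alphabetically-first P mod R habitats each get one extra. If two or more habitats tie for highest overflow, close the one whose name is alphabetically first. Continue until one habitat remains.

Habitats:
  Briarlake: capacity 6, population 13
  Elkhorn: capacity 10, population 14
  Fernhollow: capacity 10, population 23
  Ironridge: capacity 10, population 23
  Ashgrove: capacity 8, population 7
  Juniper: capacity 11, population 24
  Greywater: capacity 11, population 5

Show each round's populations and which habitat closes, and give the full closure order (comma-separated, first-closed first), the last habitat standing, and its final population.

Closure order: Fernhollow, Ironridge, Juniper, Briarlake, Elkhorn, Ashgrove
Last habitat: Greywater with 109 animals

Round 1: Ashgrove=7 Briarlake=13 Elkhorn=14 Fernhollow=23 Greywater=5 Ironridge=23 Juniper=24 → close Fernhollow (overflow 13)
  23÷6 = 3 each, +1 to first 5
Round 2: Ashgrove=11 Briarlake=17 Elkhorn=18 Greywater=9 Ironridge=27 Juniper=27 → close Ironridge (overflow 17)
  27÷5 = 5 each, +1 to first 2
Round 3: Ashgrove=17 Briarlake=23 Elkhorn=23 Greywater=14 Juniper=32 → close Juniper (overflow 21)
  32÷4 = 8 each, +1 to first 0
Round 4: Ashgrove=25 Briarlake=31 Elkhorn=31 Greywater=22 → close Briarlake (overflow 25)
  31÷3 = 10 each, +1 to first 1
Round 5: Ashgrove=36 Elkhorn=41 Greywater=32 → close Elkhorn (overflow 31)
  41÷2 = 20 each, +1 to first 1
Round 6: Ashgrove=57 Greywater=52 → close Ashgrove (overflow 49)
  57÷1 = 57 each, +1 to first 0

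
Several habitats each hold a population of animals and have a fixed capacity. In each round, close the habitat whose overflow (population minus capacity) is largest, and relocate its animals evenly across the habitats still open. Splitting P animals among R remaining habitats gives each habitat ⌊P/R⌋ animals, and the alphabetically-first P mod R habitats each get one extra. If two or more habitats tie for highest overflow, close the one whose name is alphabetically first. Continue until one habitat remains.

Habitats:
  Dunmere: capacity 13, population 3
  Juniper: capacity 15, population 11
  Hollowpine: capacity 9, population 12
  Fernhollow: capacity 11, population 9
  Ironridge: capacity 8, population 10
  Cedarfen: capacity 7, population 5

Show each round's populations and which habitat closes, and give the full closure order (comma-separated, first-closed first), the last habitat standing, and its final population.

Round 1: Cedarfen=5 Dunmere=3 Fernhollow=9 Hollowpine=12 Ironridge=10 Juniper=11 → close Hollowpine (overflow 3)
  12÷5 = 2 each, +1 to first 2
Round 2: Cedarfen=8 Dunmere=6 Fernhollow=11 Ironridge=12 Juniper=13 → close Ironridge (overflow 4)
  12÷4 = 3 each, +1 to first 0
Round 3: Cedarfen=11 Dunmere=9 Fernhollow=14 Juniper=16 → close Cedarfen (overflow 4)
  11÷3 = 3 each, +1 to first 2
Round 4: Dunmere=13 Fernhollow=18 Juniper=19 → close Fernhollow (overflow 7)
  18÷2 = 9 each, +1 to first 0
Round 5: Dunmere=22 Juniper=28 → close Juniper (overflow 13)
  28÷1 = 28 each, +1 to first 0

Closure order: Hollowpine, Ironridge, Cedarfen, Fernhollow, Juniper
Last habitat: Dunmere with 50 animals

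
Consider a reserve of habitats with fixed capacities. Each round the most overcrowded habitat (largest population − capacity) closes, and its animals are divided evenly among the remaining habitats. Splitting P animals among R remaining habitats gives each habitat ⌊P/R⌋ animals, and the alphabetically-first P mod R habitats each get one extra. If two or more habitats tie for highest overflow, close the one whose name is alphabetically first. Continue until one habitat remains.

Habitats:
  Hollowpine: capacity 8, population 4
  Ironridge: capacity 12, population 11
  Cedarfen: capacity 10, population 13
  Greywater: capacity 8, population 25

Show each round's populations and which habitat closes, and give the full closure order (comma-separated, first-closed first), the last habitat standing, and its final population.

Closure order: Greywater, Cedarfen, Ironridge
Last habitat: Hollowpine with 53 animals

Round 1: Cedarfen=13 Greywater=25 Hollowpine=4 Ironridge=11 → close Greywater (overflow 17)
  25÷3 = 8 each, +1 to first 1
Round 2: Cedarfen=22 Hollowpine=12 Ironridge=19 → close Cedarfen (overflow 12)
  22÷2 = 11 each, +1 to first 0
Round 3: Hollowpine=23 Ironridge=30 → close Ironridge (overflow 18)
  30÷1 = 30 each, +1 to first 0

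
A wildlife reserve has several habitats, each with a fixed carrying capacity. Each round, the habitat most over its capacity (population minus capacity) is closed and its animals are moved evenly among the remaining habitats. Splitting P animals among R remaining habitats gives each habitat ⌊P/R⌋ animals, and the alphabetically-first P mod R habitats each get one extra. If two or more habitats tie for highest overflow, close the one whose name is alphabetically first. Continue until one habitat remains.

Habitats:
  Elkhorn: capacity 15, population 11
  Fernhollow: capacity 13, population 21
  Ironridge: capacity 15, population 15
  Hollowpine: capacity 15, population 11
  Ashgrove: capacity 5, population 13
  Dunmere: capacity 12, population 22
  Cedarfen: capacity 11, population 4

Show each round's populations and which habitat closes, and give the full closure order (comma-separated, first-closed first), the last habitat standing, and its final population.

Round 1: Ashgrove=13 Cedarfen=4 Dunmere=22 Elkhorn=11 Fernhollow=21 Hollowpine=11 Ironridge=15 → close Dunmere (overflow 10)
  22÷6 = 3 each, +1 to first 4
Round 2: Ashgrove=17 Cedarfen=8 Elkhorn=15 Fernhollow=25 Hollowpine=14 Ironridge=18 → close Ashgrove (overflow 12)
  17÷5 = 3 each, +1 to first 2
Round 3: Cedarfen=12 Elkhorn=19 Fernhollow=28 Hollowpine=17 Ironridge=21 → close Fernhollow (overflow 15)
  28÷4 = 7 each, +1 to first 0
Round 4: Cedarfen=19 Elkhorn=26 Hollowpine=24 Ironridge=28 → close Ironridge (overflow 13)
  28÷3 = 9 each, +1 to first 1
Round 5: Cedarfen=29 Elkhorn=35 Hollowpine=33 → close Elkhorn (overflow 20)
  35÷2 = 17 each, +1 to first 1
Round 6: Cedarfen=47 Hollowpine=50 → close Cedarfen (overflow 36)
  47÷1 = 47 each, +1 to first 0

Closure order: Dunmere, Ashgrove, Fernhollow, Ironridge, Elkhorn, Cedarfen
Last habitat: Hollowpine with 97 animals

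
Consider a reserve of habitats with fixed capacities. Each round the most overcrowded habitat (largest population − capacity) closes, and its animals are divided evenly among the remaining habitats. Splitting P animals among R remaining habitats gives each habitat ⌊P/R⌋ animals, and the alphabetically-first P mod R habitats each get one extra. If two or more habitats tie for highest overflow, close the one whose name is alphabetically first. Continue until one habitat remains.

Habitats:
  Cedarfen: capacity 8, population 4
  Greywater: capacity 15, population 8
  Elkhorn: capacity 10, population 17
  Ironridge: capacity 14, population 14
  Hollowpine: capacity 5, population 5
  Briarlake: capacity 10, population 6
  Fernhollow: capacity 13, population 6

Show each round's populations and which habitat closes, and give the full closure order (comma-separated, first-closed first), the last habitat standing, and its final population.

Round 1: Briarlake=6 Cedarfen=4 Elkhorn=17 Fernhollow=6 Greywater=8 Hollowpine=5 Ironridge=14 → close Elkhorn (overflow 7)
  17÷6 = 2 each, +1 to first 5
Round 2: Briarlake=9 Cedarfen=7 Fernhollow=9 Greywater=11 Hollowpine=8 Ironridge=16 → close Hollowpine (overflow 3)
  8÷5 = 1 each, +1 to first 3
Round 3: Briarlake=11 Cedarfen=9 Fernhollow=11 Greywater=12 Ironridge=17 → close Ironridge (overflow 3)
  17÷4 = 4 each, +1 to first 1
Round 4: Briarlake=16 Cedarfen=13 Fernhollow=15 Greywater=16 → close Briarlake (overflow 6)
  16÷3 = 5 each, +1 to first 1
Round 5: Cedarfen=19 Fernhollow=20 Greywater=21 → close Cedarfen (overflow 11)
  19÷2 = 9 each, +1 to first 1
Round 6: Fernhollow=30 Greywater=30 → close Fernhollow (overflow 17)
  30÷1 = 30 each, +1 to first 0

Closure order: Elkhorn, Hollowpine, Ironridge, Briarlake, Cedarfen, Fernhollow
Last habitat: Greywater with 60 animals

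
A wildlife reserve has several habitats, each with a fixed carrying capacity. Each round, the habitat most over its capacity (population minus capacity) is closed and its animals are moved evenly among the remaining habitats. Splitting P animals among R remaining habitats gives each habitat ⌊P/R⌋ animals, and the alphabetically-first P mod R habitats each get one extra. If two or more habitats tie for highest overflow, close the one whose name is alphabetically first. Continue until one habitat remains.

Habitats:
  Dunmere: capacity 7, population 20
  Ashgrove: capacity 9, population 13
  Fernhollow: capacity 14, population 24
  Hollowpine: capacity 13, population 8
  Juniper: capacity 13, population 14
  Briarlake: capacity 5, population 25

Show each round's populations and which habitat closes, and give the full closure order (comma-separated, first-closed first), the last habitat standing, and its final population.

Round 1: Ashgrove=13 Briarlake=25 Dunmere=20 Fernhollow=24 Hollowpine=8 Juniper=14 → close Briarlake (overflow 20)
  25÷5 = 5 each, +1 to first 0
Round 2: Ashgrove=18 Dunmere=25 Fernhollow=29 Hollowpine=13 Juniper=19 → close Dunmere (overflow 18)
  25÷4 = 6 each, +1 to first 1
Round 3: Ashgrove=25 Fernhollow=35 Hollowpine=19 Juniper=25 → close Fernhollow (overflow 21)
  35÷3 = 11 each, +1 to first 2
Round 4: Ashgrove=37 Hollowpine=31 Juniper=36 → close Ashgrove (overflow 28)
  37÷2 = 18 each, +1 to first 1
Round 5: Hollowpine=50 Juniper=54 → close Juniper (overflow 41)
  54÷1 = 54 each, +1 to first 0

Closure order: Briarlake, Dunmere, Fernhollow, Ashgrove, Juniper
Last habitat: Hollowpine with 104 animals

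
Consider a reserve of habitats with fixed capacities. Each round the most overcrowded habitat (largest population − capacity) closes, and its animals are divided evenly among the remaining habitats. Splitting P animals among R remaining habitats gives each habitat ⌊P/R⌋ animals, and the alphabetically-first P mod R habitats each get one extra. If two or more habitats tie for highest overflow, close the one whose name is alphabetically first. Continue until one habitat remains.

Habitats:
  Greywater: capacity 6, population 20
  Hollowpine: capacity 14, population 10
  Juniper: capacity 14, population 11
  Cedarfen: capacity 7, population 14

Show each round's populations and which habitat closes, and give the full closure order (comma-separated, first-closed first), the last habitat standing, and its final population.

Round 1: Cedarfen=14 Greywater=20 Hollowpine=10 Juniper=11 → close Greywater (overflow 14)
  20÷3 = 6 each, +1 to first 2
Round 2: Cedarfen=21 Hollowpine=17 Juniper=17 → close Cedarfen (overflow 14)
  21÷2 = 10 each, +1 to first 1
Round 3: Hollowpine=28 Juniper=27 → close Hollowpine (overflow 14)
  28÷1 = 28 each, +1 to first 0

Closure order: Greywater, Cedarfen, Hollowpine
Last habitat: Juniper with 55 animals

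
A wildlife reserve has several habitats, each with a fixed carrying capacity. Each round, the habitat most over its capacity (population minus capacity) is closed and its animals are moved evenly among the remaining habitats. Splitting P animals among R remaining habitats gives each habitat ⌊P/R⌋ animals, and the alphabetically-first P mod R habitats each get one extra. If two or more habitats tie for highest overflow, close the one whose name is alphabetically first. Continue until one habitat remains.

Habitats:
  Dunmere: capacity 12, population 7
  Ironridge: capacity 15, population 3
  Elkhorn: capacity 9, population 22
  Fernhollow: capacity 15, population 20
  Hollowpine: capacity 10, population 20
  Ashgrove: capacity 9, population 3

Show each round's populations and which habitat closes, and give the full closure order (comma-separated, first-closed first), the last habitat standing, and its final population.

Round 1: Ashgrove=3 Dunmere=7 Elkhorn=22 Fernhollow=20 Hollowpine=20 Ironridge=3 → close Elkhorn (overflow 13)
  22÷5 = 4 each, +1 to first 2
Round 2: Ashgrove=8 Dunmere=12 Fernhollow=24 Hollowpine=24 Ironridge=7 → close Hollowpine (overflow 14)
  24÷4 = 6 each, +1 to first 0
Round 3: Ashgrove=14 Dunmere=18 Fernhollow=30 Ironridge=13 → close Fernhollow (overflow 15)
  30÷3 = 10 each, +1 to first 0
Round 4: Ashgrove=24 Dunmere=28 Ironridge=23 → close Dunmere (overflow 16)
  28÷2 = 14 each, +1 to first 0
Round 5: Ashgrove=38 Ironridge=37 → close Ashgrove (overflow 29)
  38÷1 = 38 each, +1 to first 0

Closure order: Elkhorn, Hollowpine, Fernhollow, Dunmere, Ashgrove
Last habitat: Ironridge with 75 animals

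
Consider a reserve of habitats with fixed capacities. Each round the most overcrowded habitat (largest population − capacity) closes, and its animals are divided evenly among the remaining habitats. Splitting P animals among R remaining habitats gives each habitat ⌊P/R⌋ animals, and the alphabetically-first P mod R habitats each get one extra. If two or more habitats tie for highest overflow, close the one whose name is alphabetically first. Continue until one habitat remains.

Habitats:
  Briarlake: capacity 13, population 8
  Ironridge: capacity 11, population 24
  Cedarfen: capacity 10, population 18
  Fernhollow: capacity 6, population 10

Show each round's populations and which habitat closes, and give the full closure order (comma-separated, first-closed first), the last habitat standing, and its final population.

Round 1: Briarlake=8 Cedarfen=18 Fernhollow=10 Ironridge=24 → close Ironridge (overflow 13)
  24÷3 = 8 each, +1 to first 0
Round 2: Briarlake=16 Cedarfen=26 Fernhollow=18 → close Cedarfen (overflow 16)
  26÷2 = 13 each, +1 to first 0
Round 3: Briarlake=29 Fernhollow=31 → close Fernhollow (overflow 25)
  31÷1 = 31 each, +1 to first 0

Closure order: Ironridge, Cedarfen, Fernhollow
Last habitat: Briarlake with 60 animals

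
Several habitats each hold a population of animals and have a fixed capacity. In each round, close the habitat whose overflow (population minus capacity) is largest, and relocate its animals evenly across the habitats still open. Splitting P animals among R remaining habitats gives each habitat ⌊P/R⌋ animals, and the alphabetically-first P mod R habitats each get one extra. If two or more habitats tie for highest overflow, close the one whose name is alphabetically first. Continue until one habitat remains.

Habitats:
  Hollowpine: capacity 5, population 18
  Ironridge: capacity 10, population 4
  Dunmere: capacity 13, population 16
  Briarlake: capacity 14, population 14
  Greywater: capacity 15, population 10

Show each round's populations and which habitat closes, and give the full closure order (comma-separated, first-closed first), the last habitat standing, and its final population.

Closure order: Hollowpine, Dunmere, Briarlake, Greywater
Last habitat: Ironridge with 62 animals

Round 1: Briarlake=14 Dunmere=16 Greywater=10 Hollowpine=18 Ironridge=4 → close Hollowpine (overflow 13)
  18÷4 = 4 each, +1 to first 2
Round 2: Briarlake=19 Dunmere=21 Greywater=14 Ironridge=8 → close Dunmere (overflow 8)
  21÷3 = 7 each, +1 to first 0
Round 3: Briarlake=26 Greywater=21 Ironridge=15 → close Briarlake (overflow 12)
  26÷2 = 13 each, +1 to first 0
Round 4: Greywater=34 Ironridge=28 → close Greywater (overflow 19)
  34÷1 = 34 each, +1 to first 0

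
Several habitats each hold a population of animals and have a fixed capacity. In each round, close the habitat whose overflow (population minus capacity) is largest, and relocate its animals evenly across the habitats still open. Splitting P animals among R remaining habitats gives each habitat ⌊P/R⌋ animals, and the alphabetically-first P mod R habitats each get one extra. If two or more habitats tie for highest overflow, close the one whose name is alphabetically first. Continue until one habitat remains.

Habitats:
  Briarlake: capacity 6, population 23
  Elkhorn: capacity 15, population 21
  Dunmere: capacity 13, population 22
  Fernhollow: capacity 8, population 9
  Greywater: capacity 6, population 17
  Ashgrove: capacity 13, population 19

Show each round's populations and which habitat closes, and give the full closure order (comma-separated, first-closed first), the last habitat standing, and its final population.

Closure order: Briarlake, Greywater, Dunmere, Ashgrove, Elkhorn
Last habitat: Fernhollow with 111 animals

Round 1: Ashgrove=19 Briarlake=23 Dunmere=22 Elkhorn=21 Fernhollow=9 Greywater=17 → close Briarlake (overflow 17)
  23÷5 = 4 each, +1 to first 3
Round 2: Ashgrove=24 Dunmere=27 Elkhorn=26 Fernhollow=13 Greywater=21 → close Greywater (overflow 15)
  21÷4 = 5 each, +1 to first 1
Round 3: Ashgrove=30 Dunmere=32 Elkhorn=31 Fernhollow=18 → close Dunmere (overflow 19)
  32÷3 = 10 each, +1 to first 2
Round 4: Ashgrove=41 Elkhorn=42 Fernhollow=28 → close Ashgrove (overflow 28)
  41÷2 = 20 each, +1 to first 1
Round 5: Elkhorn=63 Fernhollow=48 → close Elkhorn (overflow 48)
  63÷1 = 63 each, +1 to first 0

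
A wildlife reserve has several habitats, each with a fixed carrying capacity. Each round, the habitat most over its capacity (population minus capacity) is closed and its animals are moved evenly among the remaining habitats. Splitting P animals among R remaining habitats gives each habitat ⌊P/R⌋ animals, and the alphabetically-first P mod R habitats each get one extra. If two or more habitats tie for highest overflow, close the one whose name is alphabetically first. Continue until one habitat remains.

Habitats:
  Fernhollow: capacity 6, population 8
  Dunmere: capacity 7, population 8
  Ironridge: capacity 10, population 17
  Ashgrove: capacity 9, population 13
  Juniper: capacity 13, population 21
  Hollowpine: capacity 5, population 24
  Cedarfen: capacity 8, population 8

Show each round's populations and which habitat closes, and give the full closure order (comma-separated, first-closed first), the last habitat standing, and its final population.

Closure order: Hollowpine, Juniper, Ironridge, Ashgrove, Cedarfen, Dunmere
Last habitat: Fernhollow with 99 animals

Round 1: Ashgrove=13 Cedarfen=8 Dunmere=8 Fernhollow=8 Hollowpine=24 Ironridge=17 Juniper=21 → close Hollowpine (overflow 19)
  24÷6 = 4 each, +1 to first 0
Round 2: Ashgrove=17 Cedarfen=12 Dunmere=12 Fernhollow=12 Ironridge=21 Juniper=25 → close Juniper (overflow 12)
  25÷5 = 5 each, +1 to first 0
Round 3: Ashgrove=22 Cedarfen=17 Dunmere=17 Fernhollow=17 Ironridge=26 → close Ironridge (overflow 16)
  26÷4 = 6 each, +1 to first 2
Round 4: Ashgrove=29 Cedarfen=24 Dunmere=23 Fernhollow=23 → close Ashgrove (overflow 20)
  29÷3 = 9 each, +1 to first 2
Round 5: Cedarfen=34 Dunmere=33 Fernhollow=32 → close Cedarfen (overflow 26)
  34÷2 = 17 each, +1 to first 0
Round 6: Dunmere=50 Fernhollow=49 → close Dunmere (overflow 43)
  50÷1 = 50 each, +1 to first 0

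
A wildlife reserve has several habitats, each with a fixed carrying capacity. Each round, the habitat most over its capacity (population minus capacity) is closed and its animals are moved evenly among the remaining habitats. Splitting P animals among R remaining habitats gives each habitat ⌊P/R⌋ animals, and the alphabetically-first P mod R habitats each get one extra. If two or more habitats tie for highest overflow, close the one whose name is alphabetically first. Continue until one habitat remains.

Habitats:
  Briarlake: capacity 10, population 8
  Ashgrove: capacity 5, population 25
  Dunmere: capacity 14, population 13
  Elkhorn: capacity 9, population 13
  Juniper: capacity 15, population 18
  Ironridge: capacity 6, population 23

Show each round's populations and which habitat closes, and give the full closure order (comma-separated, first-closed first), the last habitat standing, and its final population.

Closure order: Ashgrove, Ironridge, Elkhorn, Juniper, Briarlake
Last habitat: Dunmere with 100 animals

Round 1: Ashgrove=25 Briarlake=8 Dunmere=13 Elkhorn=13 Ironridge=23 Juniper=18 → close Ashgrove (overflow 20)
  25÷5 = 5 each, +1 to first 0
Round 2: Briarlake=13 Dunmere=18 Elkhorn=18 Ironridge=28 Juniper=23 → close Ironridge (overflow 22)
  28÷4 = 7 each, +1 to first 0
Round 3: Briarlake=20 Dunmere=25 Elkhorn=25 Juniper=30 → close Elkhorn (overflow 16)
  25÷3 = 8 each, +1 to first 1
Round 4: Briarlake=29 Dunmere=33 Juniper=38 → close Juniper (overflow 23)
  38÷2 = 19 each, +1 to first 0
Round 5: Briarlake=48 Dunmere=52 → close Briarlake (overflow 38)
  48÷1 = 48 each, +1 to first 0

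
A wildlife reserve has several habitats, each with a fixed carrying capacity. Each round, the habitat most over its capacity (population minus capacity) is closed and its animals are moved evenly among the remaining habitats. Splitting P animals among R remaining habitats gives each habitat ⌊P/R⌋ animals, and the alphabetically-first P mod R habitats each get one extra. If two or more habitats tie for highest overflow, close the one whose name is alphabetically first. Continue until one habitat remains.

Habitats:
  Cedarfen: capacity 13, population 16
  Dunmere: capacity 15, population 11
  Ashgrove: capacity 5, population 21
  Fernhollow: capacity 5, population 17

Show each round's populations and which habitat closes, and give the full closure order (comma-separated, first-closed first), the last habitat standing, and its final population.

Closure order: Ashgrove, Fernhollow, Cedarfen
Last habitat: Dunmere with 65 animals

Round 1: Ashgrove=21 Cedarfen=16 Dunmere=11 Fernhollow=17 → close Ashgrove (overflow 16)
  21÷3 = 7 each, +1 to first 0
Round 2: Cedarfen=23 Dunmere=18 Fernhollow=24 → close Fernhollow (overflow 19)
  24÷2 = 12 each, +1 to first 0
Round 3: Cedarfen=35 Dunmere=30 → close Cedarfen (overflow 22)
  35÷1 = 35 each, +1 to first 0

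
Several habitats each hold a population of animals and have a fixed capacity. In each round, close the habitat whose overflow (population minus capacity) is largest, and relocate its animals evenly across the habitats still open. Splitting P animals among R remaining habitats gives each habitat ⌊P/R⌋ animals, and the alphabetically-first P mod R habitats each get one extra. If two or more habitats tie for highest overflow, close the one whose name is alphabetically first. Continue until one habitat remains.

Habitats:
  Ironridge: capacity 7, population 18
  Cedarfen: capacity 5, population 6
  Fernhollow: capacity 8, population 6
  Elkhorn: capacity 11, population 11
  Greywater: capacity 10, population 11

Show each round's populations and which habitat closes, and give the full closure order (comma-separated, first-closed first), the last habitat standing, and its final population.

Round 1: Cedarfen=6 Elkhorn=11 Fernhollow=6 Greywater=11 Ironridge=18 → close Ironridge (overflow 11)
  18÷4 = 4 each, +1 to first 2
Round 2: Cedarfen=11 Elkhorn=16 Fernhollow=10 Greywater=15 → close Cedarfen (overflow 6)
  11÷3 = 3 each, +1 to first 2
Round 3: Elkhorn=20 Fernhollow=14 Greywater=18 → close Elkhorn (overflow 9)
  20÷2 = 10 each, +1 to first 0
Round 4: Fernhollow=24 Greywater=28 → close Greywater (overflow 18)
  28÷1 = 28 each, +1 to first 0

Closure order: Ironridge, Cedarfen, Elkhorn, Greywater
Last habitat: Fernhollow with 52 animals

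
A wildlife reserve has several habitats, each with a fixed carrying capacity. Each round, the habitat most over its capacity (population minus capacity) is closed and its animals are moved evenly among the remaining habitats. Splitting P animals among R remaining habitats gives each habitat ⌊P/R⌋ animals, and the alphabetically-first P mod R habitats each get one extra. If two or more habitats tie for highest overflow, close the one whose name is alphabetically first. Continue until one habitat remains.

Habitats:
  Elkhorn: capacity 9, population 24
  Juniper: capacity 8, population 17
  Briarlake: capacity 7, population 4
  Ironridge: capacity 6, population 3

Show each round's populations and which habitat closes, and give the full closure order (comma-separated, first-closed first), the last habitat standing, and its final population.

Round 1: Briarlake=4 Elkhorn=24 Ironridge=3 Juniper=17 → close Elkhorn (overflow 15)
  24÷3 = 8 each, +1 to first 0
Round 2: Briarlake=12 Ironridge=11 Juniper=25 → close Juniper (overflow 17)
  25÷2 = 12 each, +1 to first 1
Round 3: Briarlake=25 Ironridge=23 → close Briarlake (overflow 18)
  25÷1 = 25 each, +1 to first 0

Closure order: Elkhorn, Juniper, Briarlake
Last habitat: Ironridge with 48 animals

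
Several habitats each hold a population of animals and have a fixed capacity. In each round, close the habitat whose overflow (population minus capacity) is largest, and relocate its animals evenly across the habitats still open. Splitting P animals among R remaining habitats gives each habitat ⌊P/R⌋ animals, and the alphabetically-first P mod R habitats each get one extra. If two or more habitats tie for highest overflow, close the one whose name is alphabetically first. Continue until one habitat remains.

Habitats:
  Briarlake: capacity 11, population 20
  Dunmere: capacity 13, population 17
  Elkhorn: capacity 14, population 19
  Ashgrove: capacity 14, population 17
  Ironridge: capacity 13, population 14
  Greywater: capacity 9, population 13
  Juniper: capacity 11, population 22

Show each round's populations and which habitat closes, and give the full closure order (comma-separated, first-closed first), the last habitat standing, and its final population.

Round 1: Ashgrove=17 Briarlake=20 Dunmere=17 Elkhorn=19 Greywater=13 Ironridge=14 Juniper=22 → close Juniper (overflow 11)
  22÷6 = 3 each, +1 to first 4
Round 2: Ashgrove=21 Briarlake=24 Dunmere=21 Elkhorn=23 Greywater=16 Ironridge=17 → close Briarlake (overflow 13)
  24÷5 = 4 each, +1 to first 4
Round 3: Ashgrove=26 Dunmere=26 Elkhorn=28 Greywater=21 Ironridge=21 → close Elkhorn (overflow 14)
  28÷4 = 7 each, +1 to first 0
Round 4: Ashgrove=33 Dunmere=33 Greywater=28 Ironridge=28 → close Dunmere (overflow 20)
  33÷3 = 11 each, +1 to first 0
Round 5: Ashgrove=44 Greywater=39 Ironridge=39 → close Ashgrove (overflow 30)
  44÷2 = 22 each, +1 to first 0
Round 6: Greywater=61 Ironridge=61 → close Greywater (overflow 52)
  61÷1 = 61 each, +1 to first 0

Closure order: Juniper, Briarlake, Elkhorn, Dunmere, Ashgrove, Greywater
Last habitat: Ironridge with 122 animals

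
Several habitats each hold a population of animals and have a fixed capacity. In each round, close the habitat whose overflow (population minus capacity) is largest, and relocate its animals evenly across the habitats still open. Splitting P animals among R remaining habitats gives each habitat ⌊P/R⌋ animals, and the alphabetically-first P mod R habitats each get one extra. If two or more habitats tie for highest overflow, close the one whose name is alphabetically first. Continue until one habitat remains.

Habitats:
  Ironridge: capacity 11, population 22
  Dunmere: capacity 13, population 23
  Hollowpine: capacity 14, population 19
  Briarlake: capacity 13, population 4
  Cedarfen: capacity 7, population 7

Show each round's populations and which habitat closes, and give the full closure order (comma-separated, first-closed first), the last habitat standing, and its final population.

Round 1: Briarlake=4 Cedarfen=7 Dunmere=23 Hollowpine=19 Ironridge=22 → close Ironridge (overflow 11)
  22÷4 = 5 each, +1 to first 2
Round 2: Briarlake=10 Cedarfen=13 Dunmere=28 Hollowpine=24 → close Dunmere (overflow 15)
  28÷3 = 9 each, +1 to first 1
Round 3: Briarlake=20 Cedarfen=22 Hollowpine=33 → close Hollowpine (overflow 19)
  33÷2 = 16 each, +1 to first 1
Round 4: Briarlake=37 Cedarfen=38 → close Cedarfen (overflow 31)
  38÷1 = 38 each, +1 to first 0

Closure order: Ironridge, Dunmere, Hollowpine, Cedarfen
Last habitat: Briarlake with 75 animals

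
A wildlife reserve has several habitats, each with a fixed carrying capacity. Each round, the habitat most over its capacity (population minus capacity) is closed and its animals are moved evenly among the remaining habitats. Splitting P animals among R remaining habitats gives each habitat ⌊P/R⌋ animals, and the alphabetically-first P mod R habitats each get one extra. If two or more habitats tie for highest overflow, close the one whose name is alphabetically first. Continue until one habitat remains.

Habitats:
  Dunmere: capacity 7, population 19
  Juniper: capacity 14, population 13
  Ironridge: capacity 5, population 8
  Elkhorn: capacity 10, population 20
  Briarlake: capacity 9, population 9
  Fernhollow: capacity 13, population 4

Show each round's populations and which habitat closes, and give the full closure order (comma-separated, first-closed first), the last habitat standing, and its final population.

Round 1: Briarlake=9 Dunmere=19 Elkhorn=20 Fernhollow=4 Ironridge=8 Juniper=13 → close Dunmere (overflow 12)
  19÷5 = 3 each, +1 to first 4
Round 2: Briarlake=13 Elkhorn=24 Fernhollow=8 Ironridge=12 Juniper=16 → close Elkhorn (overflow 14)
  24÷4 = 6 each, +1 to first 0
Round 3: Briarlake=19 Fernhollow=14 Ironridge=18 Juniper=22 → close Ironridge (overflow 13)
  18÷3 = 6 each, +1 to first 0
Round 4: Briarlake=25 Fernhollow=20 Juniper=28 → close Briarlake (overflow 16)
  25÷2 = 12 each, +1 to first 1
Round 5: Fernhollow=33 Juniper=40 → close Juniper (overflow 26)
  40÷1 = 40 each, +1 to first 0

Closure order: Dunmere, Elkhorn, Ironridge, Briarlake, Juniper
Last habitat: Fernhollow with 73 animals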